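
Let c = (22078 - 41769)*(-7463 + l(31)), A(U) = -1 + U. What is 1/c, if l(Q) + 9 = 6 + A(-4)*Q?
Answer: 1/150065111 ≈ 6.6638e-9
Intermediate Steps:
l(Q) = -3 - 5*Q (l(Q) = -9 + (6 + (-1 - 4)*Q) = -9 + (6 - 5*Q) = -3 - 5*Q)
c = 150065111 (c = (22078 - 41769)*(-7463 + (-3 - 5*31)) = -19691*(-7463 + (-3 - 155)) = -19691*(-7463 - 158) = -19691*(-7621) = 150065111)
1/c = 1/150065111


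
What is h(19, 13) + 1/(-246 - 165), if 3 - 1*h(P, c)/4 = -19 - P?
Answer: 67403/411 ≈ 164.00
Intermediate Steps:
h(P, c) = 88 + 4*P (h(P, c) = 12 - 4*(-19 - P) = 12 + (76 + 4*P) = 88 + 4*P)
h(19, 13) + 1/(-246 - 165) = (88 + 4*19) + 1/(-246 - 165) = (88 + 76) + 1/(-411) = 164 - 1/411 = 67403/411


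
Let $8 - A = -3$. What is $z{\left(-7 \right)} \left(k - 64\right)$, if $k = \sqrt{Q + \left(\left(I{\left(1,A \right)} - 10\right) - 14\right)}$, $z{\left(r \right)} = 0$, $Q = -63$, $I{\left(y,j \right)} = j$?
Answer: $0$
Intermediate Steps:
$A = 11$ ($A = 8 - -3 = 8 + 3 = 11$)
$k = 2 i \sqrt{19}$ ($k = \sqrt{-63 + \left(\left(11 - 10\right) - 14\right)} = \sqrt{-63 + \left(1 - 14\right)} = \sqrt{-63 - 13} = \sqrt{-76} = 2 i \sqrt{19} \approx 8.7178 i$)
$z{\left(-7 \right)} \left(k - 64\right) = 0 \left(2 i \sqrt{19} - 64\right) = 0 \left(-64 + 2 i \sqrt{19}\right) = 0$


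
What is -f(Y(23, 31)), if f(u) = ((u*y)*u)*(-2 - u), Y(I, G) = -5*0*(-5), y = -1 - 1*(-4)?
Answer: 0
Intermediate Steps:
y = 3 (y = -1 + 4 = 3)
Y(I, G) = 0 (Y(I, G) = 0*(-5) = 0)
f(u) = 3*u**2*(-2 - u) (f(u) = ((u*3)*u)*(-2 - u) = ((3*u)*u)*(-2 - u) = (3*u**2)*(-2 - u) = 3*u**2*(-2 - u))
-f(Y(23, 31)) = -3*0**2*(-2 - 1*0) = -3*0*(-2 + 0) = -3*0*(-2) = -1*0 = 0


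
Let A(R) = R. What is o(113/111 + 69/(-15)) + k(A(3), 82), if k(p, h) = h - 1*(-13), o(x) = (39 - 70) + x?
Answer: 33532/555 ≈ 60.418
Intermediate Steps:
o(x) = -31 + x
k(p, h) = 13 + h (k(p, h) = h + 13 = 13 + h)
o(113/111 + 69/(-15)) + k(A(3), 82) = (-31 + (113/111 + 69/(-15))) + (13 + 82) = (-31 + (113*(1/111) + 69*(-1/15))) + 95 = (-31 + (113/111 - 23/5)) + 95 = (-31 - 1988/555) + 95 = -19193/555 + 95 = 33532/555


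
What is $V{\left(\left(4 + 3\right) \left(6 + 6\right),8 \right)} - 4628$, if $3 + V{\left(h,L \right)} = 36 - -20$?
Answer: $-4575$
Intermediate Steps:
$V{\left(h,L \right)} = 53$ ($V{\left(h,L \right)} = -3 + \left(36 - -20\right) = -3 + \left(36 + 20\right) = -3 + 56 = 53$)
$V{\left(\left(4 + 3\right) \left(6 + 6\right),8 \right)} - 4628 = 53 - 4628 = -4575$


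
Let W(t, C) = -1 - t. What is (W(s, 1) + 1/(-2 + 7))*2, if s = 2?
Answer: -28/5 ≈ -5.6000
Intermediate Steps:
(W(s, 1) + 1/(-2 + 7))*2 = ((-1 - 1*2) + 1/(-2 + 7))*2 = ((-1 - 2) + 1/5)*2 = (-3 + ⅕)*2 = -14/5*2 = -28/5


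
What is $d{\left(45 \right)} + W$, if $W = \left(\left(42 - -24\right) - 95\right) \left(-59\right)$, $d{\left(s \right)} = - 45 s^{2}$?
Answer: $-89414$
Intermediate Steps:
$W = 1711$ ($W = \left(\left(42 + 24\right) - 95\right) \left(-59\right) = \left(66 - 95\right) \left(-59\right) = \left(-29\right) \left(-59\right) = 1711$)
$d{\left(45 \right)} + W = - 45 \cdot 45^{2} + 1711 = \left(-45\right) 2025 + 1711 = -91125 + 1711 = -89414$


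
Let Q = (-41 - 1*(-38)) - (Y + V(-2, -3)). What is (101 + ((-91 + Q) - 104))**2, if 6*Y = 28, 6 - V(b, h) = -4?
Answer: 112225/9 ≈ 12469.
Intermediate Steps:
V(b, h) = 10 (V(b, h) = 6 - 1*(-4) = 6 + 4 = 10)
Y = 14/3 (Y = (1/6)*28 = 14/3 ≈ 4.6667)
Q = -53/3 (Q = (-41 - 1*(-38)) - (14/3 + 10) = (-41 + 38) - 1*44/3 = -3 - 44/3 = -53/3 ≈ -17.667)
(101 + ((-91 + Q) - 104))**2 = (101 + ((-91 - 53/3) - 104))**2 = (101 + (-326/3 - 104))**2 = (101 - 638/3)**2 = (-335/3)**2 = 112225/9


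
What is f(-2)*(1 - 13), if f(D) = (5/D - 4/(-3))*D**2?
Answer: 56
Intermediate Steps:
f(D) = D**2*(4/3 + 5/D) (f(D) = (5/D - 4*(-1/3))*D**2 = (5/D + 4/3)*D**2 = (4/3 + 5/D)*D**2 = D**2*(4/3 + 5/D))
f(-2)*(1 - 13) = ((1/3)*(-2)*(15 + 4*(-2)))*(1 - 13) = ((1/3)*(-2)*(15 - 8))*(-12) = ((1/3)*(-2)*7)*(-12) = -14/3*(-12) = 56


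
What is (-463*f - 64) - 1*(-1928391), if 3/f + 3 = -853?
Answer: 1650649301/856 ≈ 1.9283e+6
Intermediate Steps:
f = -3/856 (f = 3/(-3 - 853) = 3/(-856) = 3*(-1/856) = -3/856 ≈ -0.0035047)
(-463*f - 64) - 1*(-1928391) = (-463*(-3/856) - 64) - 1*(-1928391) = (1389/856 - 64) + 1928391 = -53395/856 + 1928391 = 1650649301/856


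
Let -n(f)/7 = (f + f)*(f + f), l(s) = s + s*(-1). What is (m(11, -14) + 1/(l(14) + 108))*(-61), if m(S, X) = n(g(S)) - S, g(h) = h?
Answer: 22392551/108 ≈ 2.0734e+5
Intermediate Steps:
l(s) = 0 (l(s) = s - s = 0)
n(f) = -28*f**2 (n(f) = -7*(f + f)*(f + f) = -7*2*f*2*f = -28*f**2)
m(S, X) = -S - 28*S**2 (m(S, X) = -28*S**2 - S = -S - 28*S**2)
(m(11, -14) + 1/(l(14) + 108))*(-61) = (11*(-1 - 28*11) + 1/(0 + 108))*(-61) = (11*(-1 - 308) + 1/108)*(-61) = (11*(-309) + 1/108)*(-61) = (-3399 + 1/108)*(-61) = -367091/108*(-61) = 22392551/108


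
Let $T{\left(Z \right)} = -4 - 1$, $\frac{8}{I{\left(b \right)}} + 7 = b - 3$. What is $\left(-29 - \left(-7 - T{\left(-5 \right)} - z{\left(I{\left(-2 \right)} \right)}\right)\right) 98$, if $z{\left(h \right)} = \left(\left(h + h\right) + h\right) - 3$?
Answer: $-3136$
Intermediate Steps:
$I{\left(b \right)} = \frac{8}{-10 + b}$ ($I{\left(b \right)} = \frac{8}{-7 + \left(b - 3\right)} = \frac{8}{-7 + \left(-3 + b\right)} = \frac{8}{-10 + b}$)
$T{\left(Z \right)} = -5$ ($T{\left(Z \right)} = -4 - 1 = -5$)
$z{\left(h \right)} = -3 + 3 h$ ($z{\left(h \right)} = \left(2 h + h\right) - 3 = 3 h - 3 = -3 + 3 h$)
$\left(-29 - \left(-7 - T{\left(-5 \right)} - z{\left(I{\left(-2 \right)} \right)}\right)\right) 98 = \left(-29 - \left(1 - \frac{24}{-10 - 2}\right)\right) 98 = \left(-29 + \left(\left(-5 - \left(3 - 3 \frac{8}{-12}\right)\right) + \left(19 - 12\right)\right)\right) 98 = \left(-29 + \left(\left(-5 - \left(3 - 3 \cdot 8 \left(- \frac{1}{12}\right)\right)\right) + 7\right)\right) 98 = \left(-29 + \left(\left(-5 + \left(-3 + 3 \left(- \frac{2}{3}\right)\right)\right) + 7\right)\right) 98 = \left(-29 + \left(\left(-5 - 5\right) + 7\right)\right) 98 = \left(-29 + \left(-10 + 7\right)\right) 98 = \left(-29 - 3\right) 98 = \left(-32\right) 98 = -3136$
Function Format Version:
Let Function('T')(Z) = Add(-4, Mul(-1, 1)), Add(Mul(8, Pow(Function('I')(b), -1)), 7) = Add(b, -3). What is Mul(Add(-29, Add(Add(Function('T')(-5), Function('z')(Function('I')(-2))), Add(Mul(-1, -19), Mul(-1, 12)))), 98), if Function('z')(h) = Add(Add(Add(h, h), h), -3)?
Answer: -3136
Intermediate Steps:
Function('I')(b) = Mul(8, Pow(Add(-10, b), -1)) (Function('I')(b) = Mul(8, Pow(Add(-7, Add(b, -3)), -1)) = Mul(8, Pow(Add(-7, Add(-3, b)), -1)) = Mul(8, Pow(Add(-10, b), -1)))
Function('T')(Z) = -5 (Function('T')(Z) = Add(-4, -1) = -5)
Function('z')(h) = Add(-3, Mul(3, h)) (Function('z')(h) = Add(Add(Mul(2, h), h), -3) = Add(Mul(3, h), -3) = Add(-3, Mul(3, h)))
Mul(Add(-29, Add(Add(Function('T')(-5), Function('z')(Function('I')(-2))), Add(Mul(-1, -19), Mul(-1, 12)))), 98) = Mul(Add(-29, Add(Add(-5, Add(-3, Mul(3, Mul(8, Pow(Add(-10, -2), -1))))), Add(Mul(-1, -19), Mul(-1, 12)))), 98) = Mul(Add(-29, Add(Add(-5, Add(-3, Mul(3, Mul(8, Pow(-12, -1))))), Add(19, -12))), 98) = Mul(Add(-29, Add(Add(-5, Add(-3, Mul(3, Mul(8, Rational(-1, 12))))), 7)), 98) = Mul(Add(-29, Add(Add(-5, Add(-3, Mul(3, Rational(-2, 3)))), 7)), 98) = Mul(Add(-29, Add(Add(-5, Add(-3, -2)), 7)), 98) = Mul(Add(-29, Add(Add(-5, -5), 7)), 98) = Mul(Add(-29, Add(-10, 7)), 98) = Mul(Add(-29, -3), 98) = Mul(-32, 98) = -3136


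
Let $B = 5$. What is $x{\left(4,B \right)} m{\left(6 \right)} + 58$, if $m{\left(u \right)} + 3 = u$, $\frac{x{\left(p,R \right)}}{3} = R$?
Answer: $103$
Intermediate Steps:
$x{\left(p,R \right)} = 3 R$
$m{\left(u \right)} = -3 + u$
$x{\left(4,B \right)} m{\left(6 \right)} + 58 = 3 \cdot 5 \left(-3 + 6\right) + 58 = 15 \cdot 3 + 58 = 45 + 58 = 103$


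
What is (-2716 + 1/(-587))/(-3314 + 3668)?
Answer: -531431/69266 ≈ -7.6723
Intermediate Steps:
(-2716 + 1/(-587))/(-3314 + 3668) = (-2716 - 1/587)/354 = -1594293/587*1/354 = -531431/69266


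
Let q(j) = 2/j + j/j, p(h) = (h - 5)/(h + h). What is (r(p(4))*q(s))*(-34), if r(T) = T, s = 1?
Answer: 51/4 ≈ 12.750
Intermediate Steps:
p(h) = (-5 + h)/(2*h) (p(h) = (-5 + h)/((2*h)) = (-5 + h)*(1/(2*h)) = (-5 + h)/(2*h))
q(j) = 1 + 2/j (q(j) = 2/j + 1 = 1 + 2/j)
(r(p(4))*q(s))*(-34) = (((½)*(-5 + 4)/4)*((2 + 1)/1))*(-34) = (((½)*(¼)*(-1))*(1*3))*(-34) = -⅛*3*(-34) = -3/8*(-34) = 51/4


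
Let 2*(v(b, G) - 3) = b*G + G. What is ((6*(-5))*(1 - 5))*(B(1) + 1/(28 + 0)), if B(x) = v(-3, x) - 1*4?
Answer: -1650/7 ≈ -235.71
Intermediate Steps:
v(b, G) = 3 + G/2 + G*b/2 (v(b, G) = 3 + (b*G + G)/2 = 3 + (G*b + G)/2 = 3 + (G + G*b)/2 = 3 + (G/2 + G*b/2) = 3 + G/2 + G*b/2)
B(x) = -1 - x (B(x) = (3 + x/2 + (1/2)*x*(-3)) - 1*4 = (3 + x/2 - 3*x/2) - 4 = (3 - x) - 4 = -1 - x)
((6*(-5))*(1 - 5))*(B(1) + 1/(28 + 0)) = ((6*(-5))*(1 - 5))*((-1 - 1*1) + 1/(28 + 0)) = (-30*(-4))*((-1 - 1) + 1/28) = 120*(-2 + 1/28) = 120*(-55/28) = -1650/7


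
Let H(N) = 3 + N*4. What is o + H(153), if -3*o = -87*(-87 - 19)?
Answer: -2459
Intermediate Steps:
H(N) = 3 + 4*N
o = -3074 (o = -(-29)*(-87 - 19) = -(-29)*(-106) = -⅓*9222 = -3074)
o + H(153) = -3074 + (3 + 4*153) = -3074 + (3 + 612) = -3074 + 615 = -2459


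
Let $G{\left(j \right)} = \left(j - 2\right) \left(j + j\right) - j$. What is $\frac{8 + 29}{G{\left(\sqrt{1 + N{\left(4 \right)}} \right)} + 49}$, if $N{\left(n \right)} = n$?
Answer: $\frac{2183}{3356} + \frac{185 \sqrt{5}}{3356} \approx 0.77374$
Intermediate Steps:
$G{\left(j \right)} = - j + 2 j \left(-2 + j\right)$ ($G{\left(j \right)} = \left(-2 + j\right) 2 j - j = 2 j \left(-2 + j\right) - j = - j + 2 j \left(-2 + j\right)$)
$\frac{8 + 29}{G{\left(\sqrt{1 + N{\left(4 \right)}} \right)} + 49} = \frac{8 + 29}{\sqrt{1 + 4} \left(-5 + 2 \sqrt{1 + 4}\right) + 49} = \frac{37}{\sqrt{5} \left(-5 + 2 \sqrt{5}\right) + 49} = \frac{37}{49 + \sqrt{5} \left(-5 + 2 \sqrt{5}\right)}$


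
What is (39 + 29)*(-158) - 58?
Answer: -10802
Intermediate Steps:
(39 + 29)*(-158) - 58 = 68*(-158) - 58 = -10744 - 58 = -10802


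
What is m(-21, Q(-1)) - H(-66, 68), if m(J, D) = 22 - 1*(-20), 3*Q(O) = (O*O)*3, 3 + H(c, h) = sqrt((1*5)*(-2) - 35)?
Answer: 45 - 3*I*sqrt(5) ≈ 45.0 - 6.7082*I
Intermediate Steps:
H(c, h) = -3 + 3*I*sqrt(5) (H(c, h) = -3 + sqrt((1*5)*(-2) - 35) = -3 + sqrt(5*(-2) - 35) = -3 + sqrt(-10 - 35) = -3 + sqrt(-45) = -3 + 3*I*sqrt(5))
Q(O) = O**2 (Q(O) = ((O*O)*3)/3 = (O**2*3)/3 = (3*O**2)/3 = O**2)
m(J, D) = 42 (m(J, D) = 22 + 20 = 42)
m(-21, Q(-1)) - H(-66, 68) = 42 - (-3 + 3*I*sqrt(5)) = 42 + (3 - 3*I*sqrt(5)) = 45 - 3*I*sqrt(5)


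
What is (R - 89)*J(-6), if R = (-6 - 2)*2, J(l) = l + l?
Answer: 1260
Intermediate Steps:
J(l) = 2*l
R = -16 (R = -8*2 = -16)
(R - 89)*J(-6) = (-16 - 89)*(2*(-6)) = -105*(-12) = 1260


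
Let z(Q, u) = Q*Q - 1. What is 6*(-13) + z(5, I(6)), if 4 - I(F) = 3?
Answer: -54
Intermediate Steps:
I(F) = 1 (I(F) = 4 - 1*3 = 4 - 3 = 1)
z(Q, u) = -1 + Q² (z(Q, u) = Q² - 1 = -1 + Q²)
6*(-13) + z(5, I(6)) = 6*(-13) + (-1 + 5²) = -78 + (-1 + 25) = -78 + 24 = -54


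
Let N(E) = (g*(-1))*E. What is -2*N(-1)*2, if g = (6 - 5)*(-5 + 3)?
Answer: 8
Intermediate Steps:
g = -2 (g = 1*(-2) = -2)
N(E) = 2*E (N(E) = (-2*(-1))*E = 2*E)
-2*N(-1)*2 = -4*(-1)*2 = -2*(-2)*2 = 4*2 = 8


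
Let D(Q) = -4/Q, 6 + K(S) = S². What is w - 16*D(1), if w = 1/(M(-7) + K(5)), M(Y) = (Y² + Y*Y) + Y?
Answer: 7041/110 ≈ 64.009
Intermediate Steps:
K(S) = -6 + S²
M(Y) = Y + 2*Y² (M(Y) = (Y² + Y²) + Y = 2*Y² + Y = Y + 2*Y²)
w = 1/110 (w = 1/(-7*(1 + 2*(-7)) + (-6 + 5²)) = 1/(-7*(1 - 14) + (-6 + 25)) = 1/(-7*(-13) + 19) = 1/(91 + 19) = 1/110 ≈ 0.0090909)
w - 16*D(1) = 1/110 - (-64)/1 = 1/110 - (-64) = 1/110 - 16*(-4) = 1/110 + 64 = 7041/110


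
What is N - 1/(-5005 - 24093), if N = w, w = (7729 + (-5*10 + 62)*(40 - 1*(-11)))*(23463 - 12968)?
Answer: 2547203856911/29098 ≈ 8.7539e+7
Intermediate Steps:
w = 87538795 (w = (7729 + (-50 + 62)*(40 + 11))*10495 = (7729 + 12*51)*10495 = (7729 + 612)*10495 = 8341*10495 = 87538795)
N = 87538795
N - 1/(-5005 - 24093) = 87538795 - 1/(-5005 - 24093) = 87538795 - 1/(-29098) = 87538795 - 1*(-1/29098) = 87538795 + 1/29098 = 2547203856911/29098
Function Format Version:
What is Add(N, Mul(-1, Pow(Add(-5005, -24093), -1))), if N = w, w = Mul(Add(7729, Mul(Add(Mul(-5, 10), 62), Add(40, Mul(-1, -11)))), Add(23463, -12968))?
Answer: Rational(2547203856911, 29098) ≈ 8.7539e+7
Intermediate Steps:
w = 87538795 (w = Mul(Add(7729, Mul(Add(-50, 62), Add(40, 11))), 10495) = Mul(Add(7729, Mul(12, 51)), 10495) = Mul(Add(7729, 612), 10495) = Mul(8341, 10495) = 87538795)
N = 87538795
Add(N, Mul(-1, Pow(Add(-5005, -24093), -1))) = Add(87538795, Mul(-1, Pow(Add(-5005, -24093), -1))) = Add(87538795, Mul(-1, Pow(-29098, -1))) = Add(87538795, Mul(-1, Rational(-1, 29098))) = Add(87538795, Rational(1, 29098)) = Rational(2547203856911, 29098)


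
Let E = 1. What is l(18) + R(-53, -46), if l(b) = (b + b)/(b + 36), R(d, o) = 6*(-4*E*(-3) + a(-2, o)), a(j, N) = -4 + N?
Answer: -682/3 ≈ -227.33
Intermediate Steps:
R(d, o) = 48 + 6*o (R(d, o) = 6*(-4*1*(-3) + (-4 + o)) = 6*(-4*(-3) + (-4 + o)) = 6*(12 + (-4 + o)) = 6*(8 + o) = 48 + 6*o)
l(b) = 2*b/(36 + b) (l(b) = (2*b)/(36 + b) = 2*b/(36 + b))
l(18) + R(-53, -46) = 2*18/(36 + 18) + (48 + 6*(-46)) = 2*18/54 + (48 - 276) = 2*18*(1/54) - 228 = 2/3 - 228 = -682/3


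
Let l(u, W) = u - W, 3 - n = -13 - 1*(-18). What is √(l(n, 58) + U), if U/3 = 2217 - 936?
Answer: √3783 ≈ 61.506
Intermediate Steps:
n = -2 (n = 3 - (-13 - 1*(-18)) = 3 - (-13 + 18) = 3 - 1*5 = 3 - 5 = -2)
U = 3843 (U = 3*(2217 - 936) = 3*1281 = 3843)
√(l(n, 58) + U) = √((-2 - 1*58) + 3843) = √((-2 - 58) + 3843) = √(-60 + 3843) = √3783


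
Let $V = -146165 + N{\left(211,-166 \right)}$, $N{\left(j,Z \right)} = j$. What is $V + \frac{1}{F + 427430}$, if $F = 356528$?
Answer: $- \frac{114421805931}{783958} \approx -1.4595 \cdot 10^{5}$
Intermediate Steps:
$V = -145954$ ($V = -146165 + 211 = -145954$)
$V + \frac{1}{F + 427430} = -145954 + \frac{1}{356528 + 427430} = -145954 + \frac{1}{783958} = - \frac{114421805931}{783958}$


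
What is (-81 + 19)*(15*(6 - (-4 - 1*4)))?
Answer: -13020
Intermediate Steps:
(-81 + 19)*(15*(6 - (-4 - 1*4))) = -930*(6 - (-4 - 4)) = -930*(6 - 1*(-8)) = -930*(6 + 8) = -930*14 = -62*210 = -13020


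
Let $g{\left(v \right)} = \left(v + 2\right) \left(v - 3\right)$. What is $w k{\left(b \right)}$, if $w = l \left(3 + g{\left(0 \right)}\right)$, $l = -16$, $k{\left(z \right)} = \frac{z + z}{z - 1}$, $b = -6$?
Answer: $\frac{576}{7} \approx 82.286$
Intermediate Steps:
$k{\left(z \right)} = \frac{2 z}{-1 + z}$
$g{\left(v \right)} = \left(-3 + v\right) \left(2 + v\right)$ ($g{\left(v \right)} = \left(2 + v\right) \left(-3 + v\right) = \left(-3 + v\right) \left(2 + v\right)$)
$w = 48$ ($w = - 16 \left(3 - \left(6 - 0^{2}\right)\right) = - 16 \left(3 + \left(-6 + 0 + 0\right)\right) = - 16 \left(3 - 6\right) = \left(-16\right) \left(-3\right) = 48$)
$w k{\left(b \right)} = 48 \cdot 2 \left(-6\right) \frac{1}{-1 - 6} = 48 \cdot 2 \left(-6\right) \frac{1}{-7} = 48 \cdot 2 \left(-6\right) \left(- \frac{1}{7}\right) = 48 \cdot \frac{12}{7} = \frac{576}{7}$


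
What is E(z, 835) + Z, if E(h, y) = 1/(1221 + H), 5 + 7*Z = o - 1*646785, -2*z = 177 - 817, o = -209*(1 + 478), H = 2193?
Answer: -2549920007/23898 ≈ -1.0670e+5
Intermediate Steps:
o = -100111 (o = -209*479 = -100111)
z = 320 (z = -(177 - 817)/2 = -½*(-640) = 320)
Z = -746901/7 (Z = -5/7 + (-100111 - 1*646785)/7 = -5/7 + (-100111 - 646785)/7 = -5/7 + (⅐)*(-746896) = -5/7 - 746896/7 = -746901/7 ≈ -1.0670e+5)
E(h, y) = 1/3414 (E(h, y) = 1/(1221 + 2193) = 1/3414)
E(z, 835) + Z = 1/3414 - 746901/7 = -2549920007/23898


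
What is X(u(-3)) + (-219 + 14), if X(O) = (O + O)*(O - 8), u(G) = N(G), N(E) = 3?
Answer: -235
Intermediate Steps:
u(G) = 3
X(O) = 2*O*(-8 + O) (X(O) = (2*O)*(-8 + O) = 2*O*(-8 + O))
X(u(-3)) + (-219 + 14) = 2*3*(-8 + 3) + (-219 + 14) = 2*3*(-5) - 205 = -30 - 205 = -235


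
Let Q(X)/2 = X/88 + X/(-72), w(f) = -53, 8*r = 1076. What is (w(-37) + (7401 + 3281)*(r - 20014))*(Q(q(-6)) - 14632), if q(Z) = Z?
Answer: 102535646009560/33 ≈ 3.1071e+12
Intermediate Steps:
r = 269/2 (r = (⅛)*1076 = 269/2 ≈ 134.50)
Q(X) = -X/198 (Q(X) = 2*(X/88 + X/(-72)) = 2*(X*(1/88) + X*(-1/72)) = 2*(X/88 - X/72) = 2*(-X/396) = -X/198)
(w(-37) + (7401 + 3281)*(r - 20014))*(Q(q(-6)) - 14632) = (-53 + (7401 + 3281)*(269/2 - 20014))*(-1/198*(-6) - 14632) = (-53 + 10682*(-39759/2))*(1/33 - 14632) = (-53 - 212352819)*(-482855/33) = -212352872*(-482855/33) = 102535646009560/33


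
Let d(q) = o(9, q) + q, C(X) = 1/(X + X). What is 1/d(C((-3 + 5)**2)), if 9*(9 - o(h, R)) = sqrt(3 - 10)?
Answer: 47304/432097 + 576*I*sqrt(7)/432097 ≈ 0.10948 + 0.0035269*I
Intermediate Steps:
o(h, R) = 9 - I*sqrt(7)/9 (o(h, R) = 9 - sqrt(3 - 10)/9 = 9 - I*sqrt(7)/9)
C(X) = 1/(2*X)
d(q) = 9 + q - I*sqrt(7)/9 (d(q) = (9 - I*sqrt(7)/9) + q = 9 + q - I*sqrt(7)/9)
1/d(C((-3 + 5)**2)) = 1/(9 + 1/(2*((-3 + 5)**2)) - I*sqrt(7)/9) = 1/(9 + 1/(2*(2**2)) - I*sqrt(7)/9) = 1/(9 + (1/2)/4 - I*sqrt(7)/9) = 1/(9 + (1/2)*(1/4) - I*sqrt(7)/9) = 1/(9 + 1/8 - I*sqrt(7)/9) = 1/(73/8 - I*sqrt(7)/9)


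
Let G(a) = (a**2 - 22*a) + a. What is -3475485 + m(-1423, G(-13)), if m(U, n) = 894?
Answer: -3474591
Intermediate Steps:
G(a) = a**2 - 21*a
-3475485 + m(-1423, G(-13)) = -3475485 + 894 = -3474591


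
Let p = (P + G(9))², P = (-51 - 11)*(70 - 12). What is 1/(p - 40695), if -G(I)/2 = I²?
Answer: 1/14081869 ≈ 7.1013e-8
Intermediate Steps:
G(I) = -2*I²
P = -3596 (P = -62*58 = -3596)
p = 14122564 (p = (-3596 - 2*9²)² = (-3596 - 2*81)² = (-3596 - 162)² = (-3758)² = 14122564)
1/(p - 40695) = 1/(14122564 - 40695) = 1/14081869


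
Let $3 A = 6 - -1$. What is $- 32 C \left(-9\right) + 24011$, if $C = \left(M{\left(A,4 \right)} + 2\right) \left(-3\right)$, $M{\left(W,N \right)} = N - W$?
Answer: $20843$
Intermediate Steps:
$A = \frac{7}{3}$ ($A = \frac{6 - -1}{3} = \frac{6 + 1}{3} = \frac{1}{3} \cdot 7 = \frac{7}{3} \approx 2.3333$)
$C = -11$ ($C = \left(\left(4 - \frac{7}{3}\right) + 2\right) \left(-3\right) = \left(\frac{5}{3} + 2\right) \left(-3\right) = \frac{11}{3} \left(-3\right) = -11$)
$- 32 C \left(-9\right) + 24011 = \left(-32\right) \left(-11\right) \left(-9\right) + 24011 = 352 \left(-9\right) + 24011 = -3168 + 24011 = 20843$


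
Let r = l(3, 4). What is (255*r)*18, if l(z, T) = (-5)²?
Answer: 114750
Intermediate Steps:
l(z, T) = 25
r = 25
(255*r)*18 = (255*25)*18 = 6375*18 = 114750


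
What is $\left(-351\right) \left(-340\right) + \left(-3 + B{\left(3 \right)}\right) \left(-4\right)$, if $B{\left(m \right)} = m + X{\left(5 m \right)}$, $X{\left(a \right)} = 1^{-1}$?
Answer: $119336$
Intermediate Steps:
$X{\left(a \right)} = 1$
$B{\left(m \right)} = 1 + m$ ($B{\left(m \right)} = m + 1 = 1 + m$)
$\left(-351\right) \left(-340\right) + \left(-3 + B{\left(3 \right)}\right) \left(-4\right) = \left(-351\right) \left(-340\right) + \left(-3 + \left(1 + 3\right)\right) \left(-4\right) = 119340 + \left(-3 + 4\right) \left(-4\right) = 119340 + 1 \left(-4\right) = 119340 - 4 = 119336$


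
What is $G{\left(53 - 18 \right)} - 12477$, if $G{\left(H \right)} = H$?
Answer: $-12442$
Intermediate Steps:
$G{\left(53 - 18 \right)} - 12477 = \left(53 - 18\right) - 12477 = 35 - 12477 = -12442$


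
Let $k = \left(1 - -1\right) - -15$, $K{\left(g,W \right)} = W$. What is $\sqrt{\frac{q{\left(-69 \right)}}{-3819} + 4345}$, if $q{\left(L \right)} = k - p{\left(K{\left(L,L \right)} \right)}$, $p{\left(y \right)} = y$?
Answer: $\frac{\sqrt{63370458111}}{3819} \approx 65.917$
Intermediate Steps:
$k = 17$ ($k = \left(1 + 1\right) + 15 = 2 + 15 = 17$)
$q{\left(L \right)} = 17 - L$
$\sqrt{\frac{q{\left(-69 \right)}}{-3819} + 4345} = \sqrt{\frac{17 - -69}{-3819} + 4345} = \sqrt{\left(17 + 69\right) \left(- \frac{1}{3819}\right) + 4345} = \sqrt{86 \left(- \frac{1}{3819}\right) + 4345} = \sqrt{- \frac{86}{3819} + 4345} = \sqrt{\frac{16593469}{3819}} = \frac{\sqrt{63370458111}}{3819}$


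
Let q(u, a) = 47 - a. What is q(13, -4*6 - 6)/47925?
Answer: 77/47925 ≈ 0.0016067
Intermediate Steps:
q(13, -4*6 - 6)/47925 = (47 - (-4*6 - 6))/47925 = (47 - (-24 - 6))*(1/47925) = (47 - 1*(-30))*(1/47925) = (47 + 30)*(1/47925) = 77*(1/47925) = 77/47925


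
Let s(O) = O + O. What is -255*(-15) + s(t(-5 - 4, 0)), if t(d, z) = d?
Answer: 3807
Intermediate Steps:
s(O) = 2*O
-255*(-15) + s(t(-5 - 4, 0)) = -255*(-15) + 2*(-5 - 4) = -85*(-45) + 2*(-9) = 3825 - 18 = 3807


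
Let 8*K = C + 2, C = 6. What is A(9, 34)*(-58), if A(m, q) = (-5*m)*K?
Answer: 2610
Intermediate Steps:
K = 1 (K = (6 + 2)/8 = (⅛)*8 = 1)
A(m, q) = -5*m (A(m, q) = -5*m*1 = -5*m)
A(9, 34)*(-58) = -5*9*(-58) = -45*(-58) = 2610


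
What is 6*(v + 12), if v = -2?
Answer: 60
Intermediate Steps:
6*(v + 12) = 6*(-2 + 12) = 6*10 = 60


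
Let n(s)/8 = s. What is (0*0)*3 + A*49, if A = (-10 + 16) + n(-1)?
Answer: -98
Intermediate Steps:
n(s) = 8*s
A = -2 (A = (-10 + 16) + 8*(-1) = 6 - 8 = -2)
(0*0)*3 + A*49 = (0*0)*3 - 2*49 = 0*3 - 98 = 0 - 98 = -98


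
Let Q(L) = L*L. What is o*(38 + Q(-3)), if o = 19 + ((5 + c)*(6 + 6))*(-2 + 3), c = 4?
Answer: 5969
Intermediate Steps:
Q(L) = L²
o = 127 (o = 19 + ((5 + 4)*(6 + 6))*(-2 + 3) = 19 + (9*12)*1 = 19 + 108*1 = 19 + 108 = 127)
o*(38 + Q(-3)) = 127*(38 + (-3)²) = 127*(38 + 9) = 127*47 = 5969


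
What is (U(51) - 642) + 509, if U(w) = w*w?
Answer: 2468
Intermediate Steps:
U(w) = w**2
(U(51) - 642) + 509 = (51**2 - 642) + 509 = (2601 - 642) + 509 = 1959 + 509 = 2468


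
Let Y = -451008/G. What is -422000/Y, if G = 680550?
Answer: 2991584375/4698 ≈ 6.3678e+5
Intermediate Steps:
Y = -75168/113425 (Y = -451008/680550 = -451008*1/680550 = -75168/113425 ≈ -0.66271)
-422000/Y = -422000/(-75168/113425) = -422000*(-113425/75168) = 2991584375/4698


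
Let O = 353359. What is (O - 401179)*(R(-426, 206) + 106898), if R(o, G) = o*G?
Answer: -915370440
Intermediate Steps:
R(o, G) = G*o
(O - 401179)*(R(-426, 206) + 106898) = (353359 - 401179)*(206*(-426) + 106898) = -47820*(-87756 + 106898) = -47820*19142 = -915370440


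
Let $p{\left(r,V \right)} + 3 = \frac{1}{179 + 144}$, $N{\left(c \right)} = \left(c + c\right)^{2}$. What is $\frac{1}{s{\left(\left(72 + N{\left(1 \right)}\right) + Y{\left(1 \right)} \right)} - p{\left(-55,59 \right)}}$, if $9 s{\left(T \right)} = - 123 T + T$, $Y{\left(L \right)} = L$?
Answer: $- \frac{2907}{3025550} \approx -0.00096082$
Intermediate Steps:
$N{\left(c \right)} = 4 c^{2}$ ($N{\left(c \right)} = \left(2 c\right)^{2} = 4 c^{2}$)
$p{\left(r,V \right)} = - \frac{968}{323}$ ($p{\left(r,V \right)} = -3 + \frac{1}{179 + 144} = -3 + \frac{1}{323} = - \frac{968}{323}$)
$s{\left(T \right)} = - \frac{122 T}{9}$ ($s{\left(T \right)} = \frac{- 123 T + T}{9} = \frac{\left(-122\right) T}{9} = - \frac{122 T}{9}$)
$\frac{1}{s{\left(\left(72 + N{\left(1 \right)}\right) + Y{\left(1 \right)} \right)} - p{\left(-55,59 \right)}} = \frac{1}{- \frac{122 \left(\left(72 + 4 \cdot 1^{2}\right) + 1\right)}{9} - - \frac{968}{323}} = \frac{1}{- \frac{122 \left(\left(72 + 4 \cdot 1\right) + 1\right)}{9} + \frac{968}{323}} = \frac{1}{- \frac{122 \left(\left(72 + 4\right) + 1\right)}{9} + \frac{968}{323}} = \frac{1}{- \frac{122 \left(76 + 1\right)}{9} + \frac{968}{323}} = \frac{1}{\left(- \frac{122}{9}\right) 77 + \frac{968}{323}} = \frac{1}{- \frac{9394}{9} + \frac{968}{323}} = \frac{1}{- \frac{3025550}{2907}} = - \frac{2907}{3025550}$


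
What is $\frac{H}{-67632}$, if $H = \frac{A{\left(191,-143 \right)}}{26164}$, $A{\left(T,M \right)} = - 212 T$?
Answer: $\frac{10123}{442380912} \approx 2.2883 \cdot 10^{-5}$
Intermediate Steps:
$H = - \frac{10123}{6541}$ ($H = \frac{\left(-212\right) 191}{26164} = \left(-40492\right) \frac{1}{26164} = - \frac{10123}{6541} \approx -1.5476$)
$\frac{H}{-67632} = - \frac{10123}{6541 \left(-67632\right)} = \left(- \frac{10123}{6541}\right) \left(- \frac{1}{67632}\right) = \frac{10123}{442380912}$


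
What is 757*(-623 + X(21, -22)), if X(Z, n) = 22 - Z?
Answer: -470854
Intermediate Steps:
757*(-623 + X(21, -22)) = 757*(-623 + (22 - 1*21)) = 757*(-623 + (22 - 21)) = 757*(-623 + 1) = 757*(-622) = -470854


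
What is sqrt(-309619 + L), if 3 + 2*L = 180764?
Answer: I*sqrt(876954)/2 ≈ 468.23*I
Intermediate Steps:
L = 180761/2 (L = -3/2 + (1/2)*180764 = -3/2 + 90382 = 180761/2 ≈ 90381.)
sqrt(-309619 + L) = sqrt(-309619 + 180761/2) = sqrt(-438477/2) = I*sqrt(876954)/2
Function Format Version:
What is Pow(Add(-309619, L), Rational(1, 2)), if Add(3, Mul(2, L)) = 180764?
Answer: Mul(Rational(1, 2), I, Pow(876954, Rational(1, 2))) ≈ Mul(468.23, I)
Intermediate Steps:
L = Rational(180761, 2) (L = Add(Rational(-3, 2), Mul(Rational(1, 2), 180764)) = Add(Rational(-3, 2), 90382) = Rational(180761, 2) ≈ 90381.)
Pow(Add(-309619, L), Rational(1, 2)) = Pow(Add(-309619, Rational(180761, 2)), Rational(1, 2)) = Pow(Rational(-438477, 2), Rational(1, 2)) = Mul(Rational(1, 2), I, Pow(876954, Rational(1, 2)))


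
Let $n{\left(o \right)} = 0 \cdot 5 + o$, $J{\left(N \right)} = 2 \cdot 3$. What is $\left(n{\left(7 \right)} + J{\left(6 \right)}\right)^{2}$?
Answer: $169$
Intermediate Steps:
$J{\left(N \right)} = 6$
$n{\left(o \right)} = o$ ($n{\left(o \right)} = 0 + o = o$)
$\left(n{\left(7 \right)} + J{\left(6 \right)}\right)^{2} = \left(7 + 6\right)^{2} = 13^{2} = 169$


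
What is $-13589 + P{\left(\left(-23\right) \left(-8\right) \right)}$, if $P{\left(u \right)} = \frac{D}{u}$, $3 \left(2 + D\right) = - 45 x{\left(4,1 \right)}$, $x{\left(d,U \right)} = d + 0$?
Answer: $- \frac{1250219}{92} \approx -13589.0$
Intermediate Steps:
$x{\left(d,U \right)} = d$
$D = -62$ ($D = -2 + \frac{\left(-45\right) 4}{3} = -2 + \frac{1}{3} \left(-180\right) = -2 - 60 = -62$)
$P{\left(u \right)} = - \frac{62}{u}$
$-13589 + P{\left(\left(-23\right) \left(-8\right) \right)} = -13589 - \frac{62}{\left(-23\right) \left(-8\right)} = -13589 - \frac{62}{184} = -13589 - \frac{31}{92} = - \frac{1250219}{92}$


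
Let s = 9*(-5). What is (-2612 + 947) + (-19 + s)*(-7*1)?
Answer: -1217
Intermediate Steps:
s = -45
(-2612 + 947) + (-19 + s)*(-7*1) = (-2612 + 947) + (-19 - 45)*(-7*1) = -1665 - 64*(-7) = -1665 + 448 = -1217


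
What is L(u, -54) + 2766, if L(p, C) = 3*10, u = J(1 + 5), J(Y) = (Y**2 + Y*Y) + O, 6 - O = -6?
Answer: 2796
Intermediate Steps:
O = 12 (O = 6 - 1*(-6) = 6 + 6 = 12)
J(Y) = 12 + 2*Y**2 (J(Y) = (Y**2 + Y*Y) + 12 = (Y**2 + Y**2) + 12 = 2*Y**2 + 12 = 12 + 2*Y**2)
u = 84 (u = 12 + 2*(1 + 5)**2 = 12 + 2*6**2 = 12 + 2*36 = 12 + 72 = 84)
L(p, C) = 30
L(u, -54) + 2766 = 30 + 2766 = 2796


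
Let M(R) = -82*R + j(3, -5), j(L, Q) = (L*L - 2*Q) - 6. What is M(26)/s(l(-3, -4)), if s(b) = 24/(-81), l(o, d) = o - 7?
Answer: 57213/8 ≈ 7151.6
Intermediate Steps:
l(o, d) = -7 + o
j(L, Q) = -6 + L**2 - 2*Q (j(L, Q) = (L**2 - 2*Q) - 6 = -6 + L**2 - 2*Q)
s(b) = -8/27 (s(b) = 24*(-1/81) = -8/27)
M(R) = 13 - 82*R (M(R) = -82*R + (-6 + 3**2 - 2*(-5)) = -82*R + (-6 + 9 + 10) = -82*R + 13 = 13 - 82*R)
M(26)/s(l(-3, -4)) = (13 - 82*26)/(-8/27) = (13 - 2132)*(-27/8) = -2119*(-27/8) = 57213/8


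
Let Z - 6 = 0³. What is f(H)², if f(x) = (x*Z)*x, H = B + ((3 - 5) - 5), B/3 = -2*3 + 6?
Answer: 86436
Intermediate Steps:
B = 0 (B = 3*(-2*3 + 6) = 3*(-6 + 6) = 3*0 = 0)
Z = 6 (Z = 6 + 0³ = 6 + 0 = 6)
H = -7 (H = 0 + ((3 - 5) - 5) = 0 + (-2 - 5) = 0 - 7 = -7)
f(x) = 6*x² (f(x) = (x*6)*x = (6*x)*x = 6*x²)
f(H)² = (6*(-7)²)² = (6*49)² = 294² = 86436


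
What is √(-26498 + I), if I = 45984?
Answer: √19486 ≈ 139.59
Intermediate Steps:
√(-26498 + I) = √(-26498 + 45984) = √19486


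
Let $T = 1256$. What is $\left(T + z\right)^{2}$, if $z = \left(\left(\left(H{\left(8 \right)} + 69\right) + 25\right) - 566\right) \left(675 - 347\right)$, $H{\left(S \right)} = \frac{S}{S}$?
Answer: $23480045824$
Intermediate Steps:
$H{\left(S \right)} = 1$
$z = -154488$ ($z = \left(\left(\left(1 + 69\right) + 25\right) - 566\right) \left(675 - 347\right) = \left(\left(70 + 25\right) - 566\right) 328 = \left(95 - 566\right) 328 = \left(-471\right) 328 = -154488$)
$\left(T + z\right)^{2} = \left(1256 - 154488\right)^{2} = \left(-153232\right)^{2} = 23480045824$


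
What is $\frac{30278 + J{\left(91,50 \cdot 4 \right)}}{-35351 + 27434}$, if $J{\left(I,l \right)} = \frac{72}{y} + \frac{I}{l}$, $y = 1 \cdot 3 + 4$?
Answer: $- \frac{42404237}{11083800} \approx -3.8258$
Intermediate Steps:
$y = 7$ ($y = 3 + 4 = 7$)
$J{\left(I,l \right)} = \frac{72}{7} + \frac{I}{l}$
$\frac{30278 + J{\left(91,50 \cdot 4 \right)}}{-35351 + 27434} = \frac{30278 + \left(\frac{72}{7} + \frac{91}{50 \cdot 4}\right)}{-35351 + 27434} = \frac{30278 + \left(\frac{72}{7} + \frac{91}{200}\right)}{-7917} = \left(30278 + \left(\frac{72}{7} + 91 \cdot \frac{1}{200}\right)\right) \left(- \frac{1}{7917}\right) = \left(30278 + \left(\frac{72}{7} + \frac{91}{200}\right)\right) \left(- \frac{1}{7917}\right) = \left(30278 + \frac{15037}{1400}\right) \left(- \frac{1}{7917}\right) = \frac{42404237}{1400} \left(- \frac{1}{7917}\right) = - \frac{42404237}{11083800}$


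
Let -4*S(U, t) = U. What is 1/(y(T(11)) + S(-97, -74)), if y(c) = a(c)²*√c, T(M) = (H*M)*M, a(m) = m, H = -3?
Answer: 388/100844706858097 - 23191344*I*√3/100844706858097 ≈ 3.8475e-12 - 3.9832e-7*I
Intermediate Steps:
S(U, t) = -U/4
T(M) = -3*M² (T(M) = (-3*M)*M = -3*M²)
y(c) = c^(5/2) (y(c) = c²*√c = c^(5/2))
1/(y(T(11)) + S(-97, -74)) = 1/((-3*11²)^(5/2) - ¼*(-97)) = 1/((-3*121)^(5/2) + 97/4) = 1/((-363)^(5/2) + 97/4) = 1/(1449459*I*√3 + 97/4) = 1/(97/4 + 1449459*I*√3)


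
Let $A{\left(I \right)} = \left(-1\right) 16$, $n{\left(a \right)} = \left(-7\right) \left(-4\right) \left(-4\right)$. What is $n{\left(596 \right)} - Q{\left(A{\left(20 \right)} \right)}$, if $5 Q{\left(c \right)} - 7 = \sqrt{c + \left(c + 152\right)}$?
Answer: $- \frac{567}{5} - \frac{2 \sqrt{30}}{5} \approx -115.59$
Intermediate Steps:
$n{\left(a \right)} = -112$ ($n{\left(a \right)} = 28 \left(-4\right) = -112$)
$A{\left(I \right)} = -16$
$Q{\left(c \right)} = \frac{7}{5} + \frac{\sqrt{152 + 2 c}}{5}$ ($Q{\left(c \right)} = \frac{7}{5} + \frac{\sqrt{c + \left(c + 152\right)}}{5} = \frac{7}{5} + \frac{\sqrt{c + \left(152 + c\right)}}{5} = \frac{7}{5} + \frac{\sqrt{152 + 2 c}}{5}$)
$n{\left(596 \right)} - Q{\left(A{\left(20 \right)} \right)} = -112 - \left(\frac{7}{5} + \frac{\sqrt{152 + 2 \left(-16\right)}}{5}\right) = -112 - \left(\frac{7}{5} + \frac{\sqrt{152 - 32}}{5}\right) = -112 - \left(\frac{7}{5} + \frac{\sqrt{120}}{5}\right) = -112 - \left(\frac{7}{5} + \frac{2 \sqrt{30}}{5}\right) = - \frac{567}{5} - \frac{2 \sqrt{30}}{5}$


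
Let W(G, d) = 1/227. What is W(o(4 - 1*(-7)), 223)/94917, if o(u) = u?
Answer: 1/21546159 ≈ 4.6412e-8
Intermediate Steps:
W(G, d) = 1/227
W(o(4 - 1*(-7)), 223)/94917 = (1/227)/94917 = (1/227)*(1/94917) = 1/21546159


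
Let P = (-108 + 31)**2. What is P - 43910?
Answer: -37981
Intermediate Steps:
P = 5929 (P = (-77)**2 = 5929)
P - 43910 = 5929 - 43910 = -37981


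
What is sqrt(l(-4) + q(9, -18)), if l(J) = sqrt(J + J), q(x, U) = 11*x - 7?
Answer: sqrt(92 + 2*I*sqrt(2)) ≈ 9.5928 + 0.1474*I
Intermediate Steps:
q(x, U) = -7 + 11*x
l(J) = sqrt(2)*sqrt(J) (l(J) = sqrt(2*J) = sqrt(2)*sqrt(J))
sqrt(l(-4) + q(9, -18)) = sqrt(sqrt(2)*sqrt(-4) + (-7 + 11*9)) = sqrt(sqrt(2)*(2*I) + (-7 + 99)) = sqrt(2*I*sqrt(2) + 92) = sqrt(92 + 2*I*sqrt(2))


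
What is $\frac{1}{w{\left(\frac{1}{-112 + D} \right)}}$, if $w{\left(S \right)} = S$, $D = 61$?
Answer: $-51$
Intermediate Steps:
$\frac{1}{w{\left(\frac{1}{-112 + D} \right)}} = \frac{1}{\frac{1}{-112 + 61}} = \frac{1}{\frac{1}{-51}} = \frac{1}{- \frac{1}{51}} = -51$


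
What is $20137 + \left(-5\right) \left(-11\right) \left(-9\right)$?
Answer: $19642$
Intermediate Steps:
$20137 + \left(-5\right) \left(-11\right) \left(-9\right) = 20137 + 55 \left(-9\right) = 20137 - 495 = 19642$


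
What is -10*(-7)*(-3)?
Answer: -210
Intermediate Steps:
-10*(-7)*(-3) = 70*(-3) = -210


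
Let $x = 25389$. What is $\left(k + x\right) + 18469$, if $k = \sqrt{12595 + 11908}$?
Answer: $43858 + \sqrt{24503} \approx 44015.0$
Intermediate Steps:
$k = \sqrt{24503} \approx 156.53$
$\left(k + x\right) + 18469 = \left(\sqrt{24503} + 25389\right) + 18469 = \left(25389 + \sqrt{24503}\right) + 18469 = 43858 + \sqrt{24503}$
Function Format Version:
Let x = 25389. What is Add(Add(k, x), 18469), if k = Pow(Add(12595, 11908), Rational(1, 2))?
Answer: Add(43858, Pow(24503, Rational(1, 2))) ≈ 44015.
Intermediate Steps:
k = Pow(24503, Rational(1, 2)) ≈ 156.53
Add(Add(k, x), 18469) = Add(Add(Pow(24503, Rational(1, 2)), 25389), 18469) = Add(Add(25389, Pow(24503, Rational(1, 2))), 18469) = Add(43858, Pow(24503, Rational(1, 2)))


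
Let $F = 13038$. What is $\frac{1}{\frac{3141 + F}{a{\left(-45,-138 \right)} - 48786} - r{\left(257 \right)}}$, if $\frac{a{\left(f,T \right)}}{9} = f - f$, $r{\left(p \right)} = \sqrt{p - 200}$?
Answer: $\frac{87700966}{15044716259} - \frac{264452644 \sqrt{57}}{15044716259} \approx -0.12688$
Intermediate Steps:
$r{\left(p \right)} = \sqrt{-200 + p}$
$a{\left(f,T \right)} = 0$ ($a{\left(f,T \right)} = 9 \left(f - f\right) = 9 \cdot 0 = 0$)
$\frac{1}{\frac{3141 + F}{a{\left(-45,-138 \right)} - 48786} - r{\left(257 \right)}} = \frac{1}{\frac{3141 + 13038}{0 - 48786} - \sqrt{-200 + 257}} = \frac{1}{\frac{16179}{-48786} - \sqrt{57}} = \frac{1}{16179 \left(- \frac{1}{48786}\right) - \sqrt{57}} = \frac{1}{- \frac{5393}{16262} - \sqrt{57}}$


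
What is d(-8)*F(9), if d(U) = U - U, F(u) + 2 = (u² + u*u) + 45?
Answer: 0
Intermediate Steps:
F(u) = 43 + 2*u² (F(u) = -2 + ((u² + u*u) + 45) = -2 + ((u² + u²) + 45) = -2 + (2*u² + 45) = -2 + (45 + 2*u²) = 43 + 2*u²)
d(U) = 0
d(-8)*F(9) = 0*(43 + 2*9²) = 0*(43 + 2*81) = 0*(43 + 162) = 0*205 = 0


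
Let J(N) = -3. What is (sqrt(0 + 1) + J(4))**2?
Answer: 4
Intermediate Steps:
(sqrt(0 + 1) + J(4))**2 = (sqrt(0 + 1) - 3)**2 = (sqrt(1) - 3)**2 = (1 - 3)**2 = (-2)**2 = 4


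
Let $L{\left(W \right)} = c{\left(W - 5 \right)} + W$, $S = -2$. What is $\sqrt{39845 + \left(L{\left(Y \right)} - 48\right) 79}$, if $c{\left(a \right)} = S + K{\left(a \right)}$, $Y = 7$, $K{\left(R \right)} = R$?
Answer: $\sqrt{36606} \approx 191.33$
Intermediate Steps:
$c{\left(a \right)} = -2 + a$
$L{\left(W \right)} = -7 + 2 W$ ($L{\left(W \right)} = \left(-2 + \left(W - 5\right)\right) + W = \left(-2 + \left(-5 + W\right)\right) + W = \left(-7 + W\right) + W = -7 + 2 W$)
$\sqrt{39845 + \left(L{\left(Y \right)} - 48\right) 79} = \sqrt{39845 + \left(\left(-7 + 2 \cdot 7\right) - 48\right) 79} = \sqrt{39845 + \left(\left(-7 + 14\right) - 48\right) 79} = \sqrt{39845 + \left(7 - 48\right) 79} = \sqrt{39845 - 3239} = \sqrt{36606}$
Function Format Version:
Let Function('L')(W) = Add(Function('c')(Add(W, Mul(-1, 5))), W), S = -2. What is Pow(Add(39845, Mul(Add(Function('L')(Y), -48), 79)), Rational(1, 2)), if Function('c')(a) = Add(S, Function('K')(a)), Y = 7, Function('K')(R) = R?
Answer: Pow(36606, Rational(1, 2)) ≈ 191.33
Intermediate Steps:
Function('c')(a) = Add(-2, a)
Function('L')(W) = Add(-7, Mul(2, W)) (Function('L')(W) = Add(Add(-2, Add(W, Mul(-1, 5))), W) = Add(Add(-2, Add(W, -5)), W) = Add(Add(-2, Add(-5, W)), W) = Add(Add(-7, W), W) = Add(-7, Mul(2, W)))
Pow(Add(39845, Mul(Add(Function('L')(Y), -48), 79)), Rational(1, 2)) = Pow(Add(39845, Mul(Add(Add(-7, Mul(2, 7)), -48), 79)), Rational(1, 2)) = Pow(Add(39845, Mul(Add(Add(-7, 14), -48), 79)), Rational(1, 2)) = Pow(Add(39845, Mul(Add(7, -48), 79)), Rational(1, 2)) = Pow(Add(39845, Mul(-41, 79)), Rational(1, 2)) = Pow(Add(39845, -3239), Rational(1, 2)) = Pow(36606, Rational(1, 2))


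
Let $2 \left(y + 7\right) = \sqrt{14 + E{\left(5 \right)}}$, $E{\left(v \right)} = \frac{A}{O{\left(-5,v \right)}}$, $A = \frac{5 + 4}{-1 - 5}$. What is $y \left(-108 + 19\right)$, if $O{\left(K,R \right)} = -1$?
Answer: $623 - \frac{89 \sqrt{62}}{4} \approx 447.8$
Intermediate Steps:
$A = - \frac{3}{2}$ ($A = \frac{9}{-6} = 9 \left(- \frac{1}{6}\right) = - \frac{3}{2} \approx -1.5$)
$E{\left(v \right)} = \frac{3}{2}$ ($E{\left(v \right)} = - \frac{3}{2 \left(-1\right)} = \left(- \frac{3}{2}\right) \left(-1\right) = \frac{3}{2}$)
$y = -7 + \frac{\sqrt{62}}{4}$ ($y = -7 + \frac{\sqrt{14 + \frac{3}{2}}}{2} = -7 + \frac{\sqrt{\frac{31}{2}}}{2} = -7 + \frac{\frac{1}{2} \sqrt{62}}{2} = -7 + \frac{\sqrt{62}}{4} \approx -5.0315$)
$y \left(-108 + 19\right) = \left(-7 + \frac{\sqrt{62}}{4}\right) \left(-108 + 19\right) = \left(-7 + \frac{\sqrt{62}}{4}\right) \left(-89\right) = 623 - \frac{89 \sqrt{62}}{4}$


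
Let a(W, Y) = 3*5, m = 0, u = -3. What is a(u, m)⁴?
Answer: 50625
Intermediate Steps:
a(W, Y) = 15
a(u, m)⁴ = 15⁴ = 50625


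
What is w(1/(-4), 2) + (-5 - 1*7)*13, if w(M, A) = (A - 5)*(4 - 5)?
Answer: -153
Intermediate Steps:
w(M, A) = 5 - A (w(M, A) = (-5 + A)*(-1) = 5 - A)
w(1/(-4), 2) + (-5 - 1*7)*13 = (5 - 1*2) + (-5 - 1*7)*13 = (5 - 2) + (-5 - 7)*13 = 3 - 12*13 = 3 - 156 = -153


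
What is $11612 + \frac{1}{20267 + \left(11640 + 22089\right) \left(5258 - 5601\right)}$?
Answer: $\frac{134104433359}{11548780} \approx 11612.0$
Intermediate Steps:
$11612 + \frac{1}{20267 + \left(11640 + 22089\right) \left(5258 - 5601\right)} = 11612 + \frac{1}{20267 + 33729 \left(-343\right)} = 11612 + \frac{1}{20267 - 11569047} = 11612 + \frac{1}{-11548780} = 11612 - \frac{1}{11548780} = \frac{134104433359}{11548780}$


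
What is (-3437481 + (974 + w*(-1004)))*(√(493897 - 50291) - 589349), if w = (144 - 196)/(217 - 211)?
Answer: 6060521525533/3 - 10283417*√443606/3 ≈ 2.0179e+12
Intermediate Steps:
w = -26/3 (w = -52/6 = -52*⅙ = -26/3 ≈ -8.6667)
(-3437481 + (974 + w*(-1004)))*(√(493897 - 50291) - 589349) = (-3437481 + (974 - 26/3*(-1004)))*(√(493897 - 50291) - 589349) = (-3437481 + (974 + 26104/3))*(√443606 - 589349) = (-3437481 + 29026/3)*(-589349 + √443606) = -10283417*(-589349 + √443606)/3 = 6060521525533/3 - 10283417*√443606/3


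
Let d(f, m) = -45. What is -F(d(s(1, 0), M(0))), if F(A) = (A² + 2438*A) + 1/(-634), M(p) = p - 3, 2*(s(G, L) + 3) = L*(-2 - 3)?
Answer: 68272291/634 ≈ 1.0769e+5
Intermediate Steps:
s(G, L) = -3 - 5*L/2 (s(G, L) = -3 + (L*(-2 - 3))/2 = -3 + (L*(-5))/2 = -3 + (-5*L)/2 = -3 - 5*L/2)
M(p) = -3 + p
F(A) = -1/634 + A² + 2438*A (F(A) = (A² + 2438*A) - 1/634 = -1/634 + A² + 2438*A)
-F(d(s(1, 0), M(0))) = -(-1/634 + (-45)² + 2438*(-45)) = -(-1/634 + 2025 - 109710) = -1*(-68272291/634) = 68272291/634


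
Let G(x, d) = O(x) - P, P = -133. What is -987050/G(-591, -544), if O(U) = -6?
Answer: -987050/127 ≈ -7772.0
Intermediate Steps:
G(x, d) = 127 (G(x, d) = -6 - 1*(-133) = -6 + 133 = 127)
-987050/G(-591, -544) = -987050/127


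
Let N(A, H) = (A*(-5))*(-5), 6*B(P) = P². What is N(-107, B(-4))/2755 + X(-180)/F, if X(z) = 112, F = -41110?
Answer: -11027781/11325805 ≈ -0.97369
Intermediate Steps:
B(P) = P²/6
N(A, H) = 25*A (N(A, H) = -5*A*(-5) = 25*A)
N(-107, B(-4))/2755 + X(-180)/F = (25*(-107))/2755 + 112/(-41110) = -2675*1/2755 + 112*(-1/41110) = -535/551 - 56/20555 = -11027781/11325805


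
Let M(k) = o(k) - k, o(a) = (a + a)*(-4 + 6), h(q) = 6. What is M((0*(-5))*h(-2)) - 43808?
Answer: -43808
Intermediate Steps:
o(a) = 4*a (o(a) = (2*a)*2 = 4*a)
M(k) = 3*k (M(k) = 4*k - k = 3*k)
M((0*(-5))*h(-2)) - 43808 = 3*((0*(-5))*6) - 43808 = 3*(0*6) - 43808 = 3*0 - 43808 = 0 - 43808 = -43808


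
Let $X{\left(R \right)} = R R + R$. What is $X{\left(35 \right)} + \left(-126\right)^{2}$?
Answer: $17136$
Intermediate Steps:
$X{\left(R \right)} = R + R^{2}$ ($X{\left(R \right)} = R^{2} + R = R + R^{2}$)
$X{\left(35 \right)} + \left(-126\right)^{2} = 35 \left(1 + 35\right) + \left(-126\right)^{2} = 35 \cdot 36 + 15876 = 1260 + 15876 = 17136$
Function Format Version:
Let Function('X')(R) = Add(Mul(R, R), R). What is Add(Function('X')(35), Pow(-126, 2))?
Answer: 17136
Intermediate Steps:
Function('X')(R) = Add(R, Pow(R, 2)) (Function('X')(R) = Add(Pow(R, 2), R) = Add(R, Pow(R, 2)))
Add(Function('X')(35), Pow(-126, 2)) = Add(Mul(35, Add(1, 35)), Pow(-126, 2)) = Add(Mul(35, 36), 15876) = Add(1260, 15876) = 17136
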